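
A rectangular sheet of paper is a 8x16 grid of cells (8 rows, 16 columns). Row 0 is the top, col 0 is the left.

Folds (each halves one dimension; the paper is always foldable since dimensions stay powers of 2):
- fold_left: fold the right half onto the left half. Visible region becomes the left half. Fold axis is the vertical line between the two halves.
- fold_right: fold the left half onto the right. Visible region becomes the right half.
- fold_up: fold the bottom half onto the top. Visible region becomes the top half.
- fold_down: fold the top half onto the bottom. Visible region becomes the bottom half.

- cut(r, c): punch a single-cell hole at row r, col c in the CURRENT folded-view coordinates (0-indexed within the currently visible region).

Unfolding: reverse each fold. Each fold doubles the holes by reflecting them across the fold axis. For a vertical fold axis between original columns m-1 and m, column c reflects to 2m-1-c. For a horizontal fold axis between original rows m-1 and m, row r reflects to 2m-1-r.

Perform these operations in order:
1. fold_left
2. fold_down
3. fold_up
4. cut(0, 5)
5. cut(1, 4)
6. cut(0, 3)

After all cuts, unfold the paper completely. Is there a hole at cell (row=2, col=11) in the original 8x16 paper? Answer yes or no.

Answer: yes

Derivation:
Op 1 fold_left: fold axis v@8; visible region now rows[0,8) x cols[0,8) = 8x8
Op 2 fold_down: fold axis h@4; visible region now rows[4,8) x cols[0,8) = 4x8
Op 3 fold_up: fold axis h@6; visible region now rows[4,6) x cols[0,8) = 2x8
Op 4 cut(0, 5): punch at orig (4,5); cuts so far [(4, 5)]; region rows[4,6) x cols[0,8) = 2x8
Op 5 cut(1, 4): punch at orig (5,4); cuts so far [(4, 5), (5, 4)]; region rows[4,6) x cols[0,8) = 2x8
Op 6 cut(0, 3): punch at orig (4,3); cuts so far [(4, 3), (4, 5), (5, 4)]; region rows[4,6) x cols[0,8) = 2x8
Unfold 1 (reflect across h@6): 6 holes -> [(4, 3), (4, 5), (5, 4), (6, 4), (7, 3), (7, 5)]
Unfold 2 (reflect across h@4): 12 holes -> [(0, 3), (0, 5), (1, 4), (2, 4), (3, 3), (3, 5), (4, 3), (4, 5), (5, 4), (6, 4), (7, 3), (7, 5)]
Unfold 3 (reflect across v@8): 24 holes -> [(0, 3), (0, 5), (0, 10), (0, 12), (1, 4), (1, 11), (2, 4), (2, 11), (3, 3), (3, 5), (3, 10), (3, 12), (4, 3), (4, 5), (4, 10), (4, 12), (5, 4), (5, 11), (6, 4), (6, 11), (7, 3), (7, 5), (7, 10), (7, 12)]
Holes: [(0, 3), (0, 5), (0, 10), (0, 12), (1, 4), (1, 11), (2, 4), (2, 11), (3, 3), (3, 5), (3, 10), (3, 12), (4, 3), (4, 5), (4, 10), (4, 12), (5, 4), (5, 11), (6, 4), (6, 11), (7, 3), (7, 5), (7, 10), (7, 12)]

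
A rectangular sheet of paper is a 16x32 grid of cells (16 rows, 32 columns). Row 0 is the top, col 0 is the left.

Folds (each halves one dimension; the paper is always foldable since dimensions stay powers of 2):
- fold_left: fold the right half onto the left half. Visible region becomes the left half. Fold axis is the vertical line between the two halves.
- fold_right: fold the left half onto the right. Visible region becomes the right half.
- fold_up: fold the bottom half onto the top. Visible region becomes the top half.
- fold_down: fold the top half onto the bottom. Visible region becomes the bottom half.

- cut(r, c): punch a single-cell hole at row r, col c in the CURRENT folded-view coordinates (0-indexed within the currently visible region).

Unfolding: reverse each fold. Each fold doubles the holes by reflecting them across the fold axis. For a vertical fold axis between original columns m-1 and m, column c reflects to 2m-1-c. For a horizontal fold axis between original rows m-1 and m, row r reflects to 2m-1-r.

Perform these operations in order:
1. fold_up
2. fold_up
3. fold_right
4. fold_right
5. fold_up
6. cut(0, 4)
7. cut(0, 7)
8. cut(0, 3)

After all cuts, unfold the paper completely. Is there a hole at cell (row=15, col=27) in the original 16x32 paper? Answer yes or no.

Op 1 fold_up: fold axis h@8; visible region now rows[0,8) x cols[0,32) = 8x32
Op 2 fold_up: fold axis h@4; visible region now rows[0,4) x cols[0,32) = 4x32
Op 3 fold_right: fold axis v@16; visible region now rows[0,4) x cols[16,32) = 4x16
Op 4 fold_right: fold axis v@24; visible region now rows[0,4) x cols[24,32) = 4x8
Op 5 fold_up: fold axis h@2; visible region now rows[0,2) x cols[24,32) = 2x8
Op 6 cut(0, 4): punch at orig (0,28); cuts so far [(0, 28)]; region rows[0,2) x cols[24,32) = 2x8
Op 7 cut(0, 7): punch at orig (0,31); cuts so far [(0, 28), (0, 31)]; region rows[0,2) x cols[24,32) = 2x8
Op 8 cut(0, 3): punch at orig (0,27); cuts so far [(0, 27), (0, 28), (0, 31)]; region rows[0,2) x cols[24,32) = 2x8
Unfold 1 (reflect across h@2): 6 holes -> [(0, 27), (0, 28), (0, 31), (3, 27), (3, 28), (3, 31)]
Unfold 2 (reflect across v@24): 12 holes -> [(0, 16), (0, 19), (0, 20), (0, 27), (0, 28), (0, 31), (3, 16), (3, 19), (3, 20), (3, 27), (3, 28), (3, 31)]
Unfold 3 (reflect across v@16): 24 holes -> [(0, 0), (0, 3), (0, 4), (0, 11), (0, 12), (0, 15), (0, 16), (0, 19), (0, 20), (0, 27), (0, 28), (0, 31), (3, 0), (3, 3), (3, 4), (3, 11), (3, 12), (3, 15), (3, 16), (3, 19), (3, 20), (3, 27), (3, 28), (3, 31)]
Unfold 4 (reflect across h@4): 48 holes -> [(0, 0), (0, 3), (0, 4), (0, 11), (0, 12), (0, 15), (0, 16), (0, 19), (0, 20), (0, 27), (0, 28), (0, 31), (3, 0), (3, 3), (3, 4), (3, 11), (3, 12), (3, 15), (3, 16), (3, 19), (3, 20), (3, 27), (3, 28), (3, 31), (4, 0), (4, 3), (4, 4), (4, 11), (4, 12), (4, 15), (4, 16), (4, 19), (4, 20), (4, 27), (4, 28), (4, 31), (7, 0), (7, 3), (7, 4), (7, 11), (7, 12), (7, 15), (7, 16), (7, 19), (7, 20), (7, 27), (7, 28), (7, 31)]
Unfold 5 (reflect across h@8): 96 holes -> [(0, 0), (0, 3), (0, 4), (0, 11), (0, 12), (0, 15), (0, 16), (0, 19), (0, 20), (0, 27), (0, 28), (0, 31), (3, 0), (3, 3), (3, 4), (3, 11), (3, 12), (3, 15), (3, 16), (3, 19), (3, 20), (3, 27), (3, 28), (3, 31), (4, 0), (4, 3), (4, 4), (4, 11), (4, 12), (4, 15), (4, 16), (4, 19), (4, 20), (4, 27), (4, 28), (4, 31), (7, 0), (7, 3), (7, 4), (7, 11), (7, 12), (7, 15), (7, 16), (7, 19), (7, 20), (7, 27), (7, 28), (7, 31), (8, 0), (8, 3), (8, 4), (8, 11), (8, 12), (8, 15), (8, 16), (8, 19), (8, 20), (8, 27), (8, 28), (8, 31), (11, 0), (11, 3), (11, 4), (11, 11), (11, 12), (11, 15), (11, 16), (11, 19), (11, 20), (11, 27), (11, 28), (11, 31), (12, 0), (12, 3), (12, 4), (12, 11), (12, 12), (12, 15), (12, 16), (12, 19), (12, 20), (12, 27), (12, 28), (12, 31), (15, 0), (15, 3), (15, 4), (15, 11), (15, 12), (15, 15), (15, 16), (15, 19), (15, 20), (15, 27), (15, 28), (15, 31)]
Holes: [(0, 0), (0, 3), (0, 4), (0, 11), (0, 12), (0, 15), (0, 16), (0, 19), (0, 20), (0, 27), (0, 28), (0, 31), (3, 0), (3, 3), (3, 4), (3, 11), (3, 12), (3, 15), (3, 16), (3, 19), (3, 20), (3, 27), (3, 28), (3, 31), (4, 0), (4, 3), (4, 4), (4, 11), (4, 12), (4, 15), (4, 16), (4, 19), (4, 20), (4, 27), (4, 28), (4, 31), (7, 0), (7, 3), (7, 4), (7, 11), (7, 12), (7, 15), (7, 16), (7, 19), (7, 20), (7, 27), (7, 28), (7, 31), (8, 0), (8, 3), (8, 4), (8, 11), (8, 12), (8, 15), (8, 16), (8, 19), (8, 20), (8, 27), (8, 28), (8, 31), (11, 0), (11, 3), (11, 4), (11, 11), (11, 12), (11, 15), (11, 16), (11, 19), (11, 20), (11, 27), (11, 28), (11, 31), (12, 0), (12, 3), (12, 4), (12, 11), (12, 12), (12, 15), (12, 16), (12, 19), (12, 20), (12, 27), (12, 28), (12, 31), (15, 0), (15, 3), (15, 4), (15, 11), (15, 12), (15, 15), (15, 16), (15, 19), (15, 20), (15, 27), (15, 28), (15, 31)]

Answer: yes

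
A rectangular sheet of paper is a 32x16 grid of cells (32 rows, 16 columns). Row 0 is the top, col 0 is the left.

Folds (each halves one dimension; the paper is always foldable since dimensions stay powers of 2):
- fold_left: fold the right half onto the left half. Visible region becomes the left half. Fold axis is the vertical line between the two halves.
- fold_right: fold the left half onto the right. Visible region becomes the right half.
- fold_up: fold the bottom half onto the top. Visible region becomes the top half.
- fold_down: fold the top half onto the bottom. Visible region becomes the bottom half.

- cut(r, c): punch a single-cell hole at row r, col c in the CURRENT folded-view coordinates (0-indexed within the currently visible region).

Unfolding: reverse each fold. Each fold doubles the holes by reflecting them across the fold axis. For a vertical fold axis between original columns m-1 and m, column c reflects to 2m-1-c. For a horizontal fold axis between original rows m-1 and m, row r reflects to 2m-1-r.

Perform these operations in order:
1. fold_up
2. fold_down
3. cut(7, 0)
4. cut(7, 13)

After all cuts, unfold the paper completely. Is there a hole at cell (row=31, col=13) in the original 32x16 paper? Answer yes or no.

Op 1 fold_up: fold axis h@16; visible region now rows[0,16) x cols[0,16) = 16x16
Op 2 fold_down: fold axis h@8; visible region now rows[8,16) x cols[0,16) = 8x16
Op 3 cut(7, 0): punch at orig (15,0); cuts so far [(15, 0)]; region rows[8,16) x cols[0,16) = 8x16
Op 4 cut(7, 13): punch at orig (15,13); cuts so far [(15, 0), (15, 13)]; region rows[8,16) x cols[0,16) = 8x16
Unfold 1 (reflect across h@8): 4 holes -> [(0, 0), (0, 13), (15, 0), (15, 13)]
Unfold 2 (reflect across h@16): 8 holes -> [(0, 0), (0, 13), (15, 0), (15, 13), (16, 0), (16, 13), (31, 0), (31, 13)]
Holes: [(0, 0), (0, 13), (15, 0), (15, 13), (16, 0), (16, 13), (31, 0), (31, 13)]

Answer: yes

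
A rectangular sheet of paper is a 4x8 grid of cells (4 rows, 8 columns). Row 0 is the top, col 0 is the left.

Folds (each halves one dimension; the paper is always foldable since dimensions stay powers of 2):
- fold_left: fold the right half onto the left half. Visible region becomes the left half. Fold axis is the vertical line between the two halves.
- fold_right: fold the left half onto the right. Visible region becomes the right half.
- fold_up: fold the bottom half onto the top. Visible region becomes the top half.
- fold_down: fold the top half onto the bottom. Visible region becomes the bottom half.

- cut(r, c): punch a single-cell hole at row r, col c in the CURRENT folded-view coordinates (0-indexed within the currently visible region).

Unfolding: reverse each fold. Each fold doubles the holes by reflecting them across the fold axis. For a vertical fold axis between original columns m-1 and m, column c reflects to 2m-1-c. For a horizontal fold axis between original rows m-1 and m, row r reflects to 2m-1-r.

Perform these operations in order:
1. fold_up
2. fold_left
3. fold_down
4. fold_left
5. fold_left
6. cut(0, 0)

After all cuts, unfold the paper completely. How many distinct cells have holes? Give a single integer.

Answer: 32

Derivation:
Op 1 fold_up: fold axis h@2; visible region now rows[0,2) x cols[0,8) = 2x8
Op 2 fold_left: fold axis v@4; visible region now rows[0,2) x cols[0,4) = 2x4
Op 3 fold_down: fold axis h@1; visible region now rows[1,2) x cols[0,4) = 1x4
Op 4 fold_left: fold axis v@2; visible region now rows[1,2) x cols[0,2) = 1x2
Op 5 fold_left: fold axis v@1; visible region now rows[1,2) x cols[0,1) = 1x1
Op 6 cut(0, 0): punch at orig (1,0); cuts so far [(1, 0)]; region rows[1,2) x cols[0,1) = 1x1
Unfold 1 (reflect across v@1): 2 holes -> [(1, 0), (1, 1)]
Unfold 2 (reflect across v@2): 4 holes -> [(1, 0), (1, 1), (1, 2), (1, 3)]
Unfold 3 (reflect across h@1): 8 holes -> [(0, 0), (0, 1), (0, 2), (0, 3), (1, 0), (1, 1), (1, 2), (1, 3)]
Unfold 4 (reflect across v@4): 16 holes -> [(0, 0), (0, 1), (0, 2), (0, 3), (0, 4), (0, 5), (0, 6), (0, 7), (1, 0), (1, 1), (1, 2), (1, 3), (1, 4), (1, 5), (1, 6), (1, 7)]
Unfold 5 (reflect across h@2): 32 holes -> [(0, 0), (0, 1), (0, 2), (0, 3), (0, 4), (0, 5), (0, 6), (0, 7), (1, 0), (1, 1), (1, 2), (1, 3), (1, 4), (1, 5), (1, 6), (1, 7), (2, 0), (2, 1), (2, 2), (2, 3), (2, 4), (2, 5), (2, 6), (2, 7), (3, 0), (3, 1), (3, 2), (3, 3), (3, 4), (3, 5), (3, 6), (3, 7)]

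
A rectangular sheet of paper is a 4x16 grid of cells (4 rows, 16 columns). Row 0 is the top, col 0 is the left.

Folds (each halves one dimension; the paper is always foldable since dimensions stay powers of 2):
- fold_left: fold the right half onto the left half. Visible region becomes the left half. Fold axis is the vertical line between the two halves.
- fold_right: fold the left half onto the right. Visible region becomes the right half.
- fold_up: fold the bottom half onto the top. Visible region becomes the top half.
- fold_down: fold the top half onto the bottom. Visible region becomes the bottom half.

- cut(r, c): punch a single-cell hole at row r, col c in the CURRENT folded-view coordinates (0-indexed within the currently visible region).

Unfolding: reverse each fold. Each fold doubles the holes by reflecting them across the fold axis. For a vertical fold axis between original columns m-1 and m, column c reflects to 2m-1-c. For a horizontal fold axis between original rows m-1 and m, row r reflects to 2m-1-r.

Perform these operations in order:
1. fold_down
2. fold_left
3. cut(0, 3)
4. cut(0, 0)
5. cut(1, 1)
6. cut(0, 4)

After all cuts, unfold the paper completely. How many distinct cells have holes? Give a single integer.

Op 1 fold_down: fold axis h@2; visible region now rows[2,4) x cols[0,16) = 2x16
Op 2 fold_left: fold axis v@8; visible region now rows[2,4) x cols[0,8) = 2x8
Op 3 cut(0, 3): punch at orig (2,3); cuts so far [(2, 3)]; region rows[2,4) x cols[0,8) = 2x8
Op 4 cut(0, 0): punch at orig (2,0); cuts so far [(2, 0), (2, 3)]; region rows[2,4) x cols[0,8) = 2x8
Op 5 cut(1, 1): punch at orig (3,1); cuts so far [(2, 0), (2, 3), (3, 1)]; region rows[2,4) x cols[0,8) = 2x8
Op 6 cut(0, 4): punch at orig (2,4); cuts so far [(2, 0), (2, 3), (2, 4), (3, 1)]; region rows[2,4) x cols[0,8) = 2x8
Unfold 1 (reflect across v@8): 8 holes -> [(2, 0), (2, 3), (2, 4), (2, 11), (2, 12), (2, 15), (3, 1), (3, 14)]
Unfold 2 (reflect across h@2): 16 holes -> [(0, 1), (0, 14), (1, 0), (1, 3), (1, 4), (1, 11), (1, 12), (1, 15), (2, 0), (2, 3), (2, 4), (2, 11), (2, 12), (2, 15), (3, 1), (3, 14)]

Answer: 16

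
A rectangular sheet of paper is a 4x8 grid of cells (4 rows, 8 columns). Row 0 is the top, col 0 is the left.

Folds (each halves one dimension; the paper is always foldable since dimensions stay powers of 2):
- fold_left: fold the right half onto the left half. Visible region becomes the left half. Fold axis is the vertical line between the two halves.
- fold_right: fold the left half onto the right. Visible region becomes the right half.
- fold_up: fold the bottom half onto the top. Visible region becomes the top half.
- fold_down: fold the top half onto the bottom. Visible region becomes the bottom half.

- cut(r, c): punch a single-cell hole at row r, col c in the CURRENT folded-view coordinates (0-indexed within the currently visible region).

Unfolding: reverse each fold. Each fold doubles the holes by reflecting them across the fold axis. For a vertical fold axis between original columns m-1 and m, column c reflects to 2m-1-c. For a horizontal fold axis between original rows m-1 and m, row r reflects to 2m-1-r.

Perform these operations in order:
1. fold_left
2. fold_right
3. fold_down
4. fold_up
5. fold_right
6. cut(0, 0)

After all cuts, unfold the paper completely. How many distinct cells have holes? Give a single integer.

Op 1 fold_left: fold axis v@4; visible region now rows[0,4) x cols[0,4) = 4x4
Op 2 fold_right: fold axis v@2; visible region now rows[0,4) x cols[2,4) = 4x2
Op 3 fold_down: fold axis h@2; visible region now rows[2,4) x cols[2,4) = 2x2
Op 4 fold_up: fold axis h@3; visible region now rows[2,3) x cols[2,4) = 1x2
Op 5 fold_right: fold axis v@3; visible region now rows[2,3) x cols[3,4) = 1x1
Op 6 cut(0, 0): punch at orig (2,3); cuts so far [(2, 3)]; region rows[2,3) x cols[3,4) = 1x1
Unfold 1 (reflect across v@3): 2 holes -> [(2, 2), (2, 3)]
Unfold 2 (reflect across h@3): 4 holes -> [(2, 2), (2, 3), (3, 2), (3, 3)]
Unfold 3 (reflect across h@2): 8 holes -> [(0, 2), (0, 3), (1, 2), (1, 3), (2, 2), (2, 3), (3, 2), (3, 3)]
Unfold 4 (reflect across v@2): 16 holes -> [(0, 0), (0, 1), (0, 2), (0, 3), (1, 0), (1, 1), (1, 2), (1, 3), (2, 0), (2, 1), (2, 2), (2, 3), (3, 0), (3, 1), (3, 2), (3, 3)]
Unfold 5 (reflect across v@4): 32 holes -> [(0, 0), (0, 1), (0, 2), (0, 3), (0, 4), (0, 5), (0, 6), (0, 7), (1, 0), (1, 1), (1, 2), (1, 3), (1, 4), (1, 5), (1, 6), (1, 7), (2, 0), (2, 1), (2, 2), (2, 3), (2, 4), (2, 5), (2, 6), (2, 7), (3, 0), (3, 1), (3, 2), (3, 3), (3, 4), (3, 5), (3, 6), (3, 7)]

Answer: 32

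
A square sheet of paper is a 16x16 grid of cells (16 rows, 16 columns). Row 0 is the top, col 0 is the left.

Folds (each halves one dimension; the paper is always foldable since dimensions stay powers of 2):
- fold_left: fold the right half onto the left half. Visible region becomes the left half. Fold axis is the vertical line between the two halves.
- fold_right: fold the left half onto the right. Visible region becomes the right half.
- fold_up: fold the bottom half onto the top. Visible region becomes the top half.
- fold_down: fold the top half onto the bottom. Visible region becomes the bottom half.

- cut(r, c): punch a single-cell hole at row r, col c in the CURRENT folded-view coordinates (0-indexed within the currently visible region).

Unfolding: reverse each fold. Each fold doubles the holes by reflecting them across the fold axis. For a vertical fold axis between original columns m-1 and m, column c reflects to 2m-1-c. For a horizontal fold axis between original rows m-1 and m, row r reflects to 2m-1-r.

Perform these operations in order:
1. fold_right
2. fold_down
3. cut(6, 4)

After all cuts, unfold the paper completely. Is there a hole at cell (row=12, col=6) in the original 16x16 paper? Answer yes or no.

Op 1 fold_right: fold axis v@8; visible region now rows[0,16) x cols[8,16) = 16x8
Op 2 fold_down: fold axis h@8; visible region now rows[8,16) x cols[8,16) = 8x8
Op 3 cut(6, 4): punch at orig (14,12); cuts so far [(14, 12)]; region rows[8,16) x cols[8,16) = 8x8
Unfold 1 (reflect across h@8): 2 holes -> [(1, 12), (14, 12)]
Unfold 2 (reflect across v@8): 4 holes -> [(1, 3), (1, 12), (14, 3), (14, 12)]
Holes: [(1, 3), (1, 12), (14, 3), (14, 12)]

Answer: no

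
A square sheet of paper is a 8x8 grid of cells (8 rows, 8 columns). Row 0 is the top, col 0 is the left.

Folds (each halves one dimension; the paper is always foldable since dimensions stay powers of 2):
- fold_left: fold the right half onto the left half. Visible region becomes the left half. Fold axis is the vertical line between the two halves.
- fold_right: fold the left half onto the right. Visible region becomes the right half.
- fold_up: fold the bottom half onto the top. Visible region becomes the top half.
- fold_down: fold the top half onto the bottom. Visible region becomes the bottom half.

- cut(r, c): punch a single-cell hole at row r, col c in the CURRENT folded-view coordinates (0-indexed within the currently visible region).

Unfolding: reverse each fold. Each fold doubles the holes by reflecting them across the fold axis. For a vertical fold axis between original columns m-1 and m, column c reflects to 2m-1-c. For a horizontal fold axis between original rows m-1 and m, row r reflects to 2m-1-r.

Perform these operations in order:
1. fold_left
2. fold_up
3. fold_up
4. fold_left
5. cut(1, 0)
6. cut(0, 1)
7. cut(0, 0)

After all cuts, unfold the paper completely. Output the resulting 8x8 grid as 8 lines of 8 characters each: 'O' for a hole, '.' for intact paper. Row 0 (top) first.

Answer: OOOOOOOO
O..OO..O
O..OO..O
OOOOOOOO
OOOOOOOO
O..OO..O
O..OO..O
OOOOOOOO

Derivation:
Op 1 fold_left: fold axis v@4; visible region now rows[0,8) x cols[0,4) = 8x4
Op 2 fold_up: fold axis h@4; visible region now rows[0,4) x cols[0,4) = 4x4
Op 3 fold_up: fold axis h@2; visible region now rows[0,2) x cols[0,4) = 2x4
Op 4 fold_left: fold axis v@2; visible region now rows[0,2) x cols[0,2) = 2x2
Op 5 cut(1, 0): punch at orig (1,0); cuts so far [(1, 0)]; region rows[0,2) x cols[0,2) = 2x2
Op 6 cut(0, 1): punch at orig (0,1); cuts so far [(0, 1), (1, 0)]; region rows[0,2) x cols[0,2) = 2x2
Op 7 cut(0, 0): punch at orig (0,0); cuts so far [(0, 0), (0, 1), (1, 0)]; region rows[0,2) x cols[0,2) = 2x2
Unfold 1 (reflect across v@2): 6 holes -> [(0, 0), (0, 1), (0, 2), (0, 3), (1, 0), (1, 3)]
Unfold 2 (reflect across h@2): 12 holes -> [(0, 0), (0, 1), (0, 2), (0, 3), (1, 0), (1, 3), (2, 0), (2, 3), (3, 0), (3, 1), (3, 2), (3, 3)]
Unfold 3 (reflect across h@4): 24 holes -> [(0, 0), (0, 1), (0, 2), (0, 3), (1, 0), (1, 3), (2, 0), (2, 3), (3, 0), (3, 1), (3, 2), (3, 3), (4, 0), (4, 1), (4, 2), (4, 3), (5, 0), (5, 3), (6, 0), (6, 3), (7, 0), (7, 1), (7, 2), (7, 3)]
Unfold 4 (reflect across v@4): 48 holes -> [(0, 0), (0, 1), (0, 2), (0, 3), (0, 4), (0, 5), (0, 6), (0, 7), (1, 0), (1, 3), (1, 4), (1, 7), (2, 0), (2, 3), (2, 4), (2, 7), (3, 0), (3, 1), (3, 2), (3, 3), (3, 4), (3, 5), (3, 6), (3, 7), (4, 0), (4, 1), (4, 2), (4, 3), (4, 4), (4, 5), (4, 6), (4, 7), (5, 0), (5, 3), (5, 4), (5, 7), (6, 0), (6, 3), (6, 4), (6, 7), (7, 0), (7, 1), (7, 2), (7, 3), (7, 4), (7, 5), (7, 6), (7, 7)]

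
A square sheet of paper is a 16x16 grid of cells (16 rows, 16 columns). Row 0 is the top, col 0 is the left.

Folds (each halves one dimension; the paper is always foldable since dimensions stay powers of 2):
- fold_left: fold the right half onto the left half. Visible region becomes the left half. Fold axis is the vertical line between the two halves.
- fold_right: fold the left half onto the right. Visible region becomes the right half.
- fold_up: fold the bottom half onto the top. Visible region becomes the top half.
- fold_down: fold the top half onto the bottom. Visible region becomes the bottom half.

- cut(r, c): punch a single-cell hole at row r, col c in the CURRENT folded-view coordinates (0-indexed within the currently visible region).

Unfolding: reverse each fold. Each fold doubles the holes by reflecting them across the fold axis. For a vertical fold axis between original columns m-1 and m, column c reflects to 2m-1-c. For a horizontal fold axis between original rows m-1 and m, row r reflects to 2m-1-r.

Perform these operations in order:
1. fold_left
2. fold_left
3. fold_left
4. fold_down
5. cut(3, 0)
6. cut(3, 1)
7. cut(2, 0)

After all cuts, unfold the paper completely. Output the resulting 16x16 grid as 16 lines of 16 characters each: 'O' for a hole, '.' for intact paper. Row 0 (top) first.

Op 1 fold_left: fold axis v@8; visible region now rows[0,16) x cols[0,8) = 16x8
Op 2 fold_left: fold axis v@4; visible region now rows[0,16) x cols[0,4) = 16x4
Op 3 fold_left: fold axis v@2; visible region now rows[0,16) x cols[0,2) = 16x2
Op 4 fold_down: fold axis h@8; visible region now rows[8,16) x cols[0,2) = 8x2
Op 5 cut(3, 0): punch at orig (11,0); cuts so far [(11, 0)]; region rows[8,16) x cols[0,2) = 8x2
Op 6 cut(3, 1): punch at orig (11,1); cuts so far [(11, 0), (11, 1)]; region rows[8,16) x cols[0,2) = 8x2
Op 7 cut(2, 0): punch at orig (10,0); cuts so far [(10, 0), (11, 0), (11, 1)]; region rows[8,16) x cols[0,2) = 8x2
Unfold 1 (reflect across h@8): 6 holes -> [(4, 0), (4, 1), (5, 0), (10, 0), (11, 0), (11, 1)]
Unfold 2 (reflect across v@2): 12 holes -> [(4, 0), (4, 1), (4, 2), (4, 3), (5, 0), (5, 3), (10, 0), (10, 3), (11, 0), (11, 1), (11, 2), (11, 3)]
Unfold 3 (reflect across v@4): 24 holes -> [(4, 0), (4, 1), (4, 2), (4, 3), (4, 4), (4, 5), (4, 6), (4, 7), (5, 0), (5, 3), (5, 4), (5, 7), (10, 0), (10, 3), (10, 4), (10, 7), (11, 0), (11, 1), (11, 2), (11, 3), (11, 4), (11, 5), (11, 6), (11, 7)]
Unfold 4 (reflect across v@8): 48 holes -> [(4, 0), (4, 1), (4, 2), (4, 3), (4, 4), (4, 5), (4, 6), (4, 7), (4, 8), (4, 9), (4, 10), (4, 11), (4, 12), (4, 13), (4, 14), (4, 15), (5, 0), (5, 3), (5, 4), (5, 7), (5, 8), (5, 11), (5, 12), (5, 15), (10, 0), (10, 3), (10, 4), (10, 7), (10, 8), (10, 11), (10, 12), (10, 15), (11, 0), (11, 1), (11, 2), (11, 3), (11, 4), (11, 5), (11, 6), (11, 7), (11, 8), (11, 9), (11, 10), (11, 11), (11, 12), (11, 13), (11, 14), (11, 15)]

Answer: ................
................
................
................
OOOOOOOOOOOOOOOO
O..OO..OO..OO..O
................
................
................
................
O..OO..OO..OO..O
OOOOOOOOOOOOOOOO
................
................
................
................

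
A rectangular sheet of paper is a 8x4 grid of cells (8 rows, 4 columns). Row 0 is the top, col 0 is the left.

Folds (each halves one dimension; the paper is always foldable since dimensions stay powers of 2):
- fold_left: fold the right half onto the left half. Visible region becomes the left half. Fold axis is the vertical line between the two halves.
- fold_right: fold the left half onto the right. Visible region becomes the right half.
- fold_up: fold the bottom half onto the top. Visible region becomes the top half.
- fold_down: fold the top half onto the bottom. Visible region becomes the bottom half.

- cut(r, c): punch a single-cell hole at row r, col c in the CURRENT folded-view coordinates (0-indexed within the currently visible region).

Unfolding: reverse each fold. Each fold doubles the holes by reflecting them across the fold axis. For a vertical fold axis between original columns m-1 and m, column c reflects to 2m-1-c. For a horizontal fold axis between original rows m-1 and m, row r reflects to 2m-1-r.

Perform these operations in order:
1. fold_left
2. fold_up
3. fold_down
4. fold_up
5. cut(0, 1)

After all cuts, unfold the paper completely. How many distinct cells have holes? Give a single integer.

Answer: 16

Derivation:
Op 1 fold_left: fold axis v@2; visible region now rows[0,8) x cols[0,2) = 8x2
Op 2 fold_up: fold axis h@4; visible region now rows[0,4) x cols[0,2) = 4x2
Op 3 fold_down: fold axis h@2; visible region now rows[2,4) x cols[0,2) = 2x2
Op 4 fold_up: fold axis h@3; visible region now rows[2,3) x cols[0,2) = 1x2
Op 5 cut(0, 1): punch at orig (2,1); cuts so far [(2, 1)]; region rows[2,3) x cols[0,2) = 1x2
Unfold 1 (reflect across h@3): 2 holes -> [(2, 1), (3, 1)]
Unfold 2 (reflect across h@2): 4 holes -> [(0, 1), (1, 1), (2, 1), (3, 1)]
Unfold 3 (reflect across h@4): 8 holes -> [(0, 1), (1, 1), (2, 1), (3, 1), (4, 1), (5, 1), (6, 1), (7, 1)]
Unfold 4 (reflect across v@2): 16 holes -> [(0, 1), (0, 2), (1, 1), (1, 2), (2, 1), (2, 2), (3, 1), (3, 2), (4, 1), (4, 2), (5, 1), (5, 2), (6, 1), (6, 2), (7, 1), (7, 2)]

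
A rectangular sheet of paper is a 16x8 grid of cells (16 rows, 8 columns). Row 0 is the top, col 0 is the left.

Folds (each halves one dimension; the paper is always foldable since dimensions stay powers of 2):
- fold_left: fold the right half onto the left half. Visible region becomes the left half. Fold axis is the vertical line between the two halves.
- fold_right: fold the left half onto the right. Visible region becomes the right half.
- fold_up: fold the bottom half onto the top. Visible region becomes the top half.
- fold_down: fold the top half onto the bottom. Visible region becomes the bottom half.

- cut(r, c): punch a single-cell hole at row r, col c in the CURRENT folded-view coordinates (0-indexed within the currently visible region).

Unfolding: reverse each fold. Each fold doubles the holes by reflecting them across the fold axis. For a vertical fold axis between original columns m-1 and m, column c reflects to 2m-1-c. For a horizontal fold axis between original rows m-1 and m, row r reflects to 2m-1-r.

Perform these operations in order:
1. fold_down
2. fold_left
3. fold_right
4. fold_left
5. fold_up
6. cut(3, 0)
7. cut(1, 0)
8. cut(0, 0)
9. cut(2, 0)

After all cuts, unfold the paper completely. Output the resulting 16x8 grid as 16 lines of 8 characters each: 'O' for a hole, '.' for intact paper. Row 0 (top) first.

Answer: OOOOOOOO
OOOOOOOO
OOOOOOOO
OOOOOOOO
OOOOOOOO
OOOOOOOO
OOOOOOOO
OOOOOOOO
OOOOOOOO
OOOOOOOO
OOOOOOOO
OOOOOOOO
OOOOOOOO
OOOOOOOO
OOOOOOOO
OOOOOOOO

Derivation:
Op 1 fold_down: fold axis h@8; visible region now rows[8,16) x cols[0,8) = 8x8
Op 2 fold_left: fold axis v@4; visible region now rows[8,16) x cols[0,4) = 8x4
Op 3 fold_right: fold axis v@2; visible region now rows[8,16) x cols[2,4) = 8x2
Op 4 fold_left: fold axis v@3; visible region now rows[8,16) x cols[2,3) = 8x1
Op 5 fold_up: fold axis h@12; visible region now rows[8,12) x cols[2,3) = 4x1
Op 6 cut(3, 0): punch at orig (11,2); cuts so far [(11, 2)]; region rows[8,12) x cols[2,3) = 4x1
Op 7 cut(1, 0): punch at orig (9,2); cuts so far [(9, 2), (11, 2)]; region rows[8,12) x cols[2,3) = 4x1
Op 8 cut(0, 0): punch at orig (8,2); cuts so far [(8, 2), (9, 2), (11, 2)]; region rows[8,12) x cols[2,3) = 4x1
Op 9 cut(2, 0): punch at orig (10,2); cuts so far [(8, 2), (9, 2), (10, 2), (11, 2)]; region rows[8,12) x cols[2,3) = 4x1
Unfold 1 (reflect across h@12): 8 holes -> [(8, 2), (9, 2), (10, 2), (11, 2), (12, 2), (13, 2), (14, 2), (15, 2)]
Unfold 2 (reflect across v@3): 16 holes -> [(8, 2), (8, 3), (9, 2), (9, 3), (10, 2), (10, 3), (11, 2), (11, 3), (12, 2), (12, 3), (13, 2), (13, 3), (14, 2), (14, 3), (15, 2), (15, 3)]
Unfold 3 (reflect across v@2): 32 holes -> [(8, 0), (8, 1), (8, 2), (8, 3), (9, 0), (9, 1), (9, 2), (9, 3), (10, 0), (10, 1), (10, 2), (10, 3), (11, 0), (11, 1), (11, 2), (11, 3), (12, 0), (12, 1), (12, 2), (12, 3), (13, 0), (13, 1), (13, 2), (13, 3), (14, 0), (14, 1), (14, 2), (14, 3), (15, 0), (15, 1), (15, 2), (15, 3)]
Unfold 4 (reflect across v@4): 64 holes -> [(8, 0), (8, 1), (8, 2), (8, 3), (8, 4), (8, 5), (8, 6), (8, 7), (9, 0), (9, 1), (9, 2), (9, 3), (9, 4), (9, 5), (9, 6), (9, 7), (10, 0), (10, 1), (10, 2), (10, 3), (10, 4), (10, 5), (10, 6), (10, 7), (11, 0), (11, 1), (11, 2), (11, 3), (11, 4), (11, 5), (11, 6), (11, 7), (12, 0), (12, 1), (12, 2), (12, 3), (12, 4), (12, 5), (12, 6), (12, 7), (13, 0), (13, 1), (13, 2), (13, 3), (13, 4), (13, 5), (13, 6), (13, 7), (14, 0), (14, 1), (14, 2), (14, 3), (14, 4), (14, 5), (14, 6), (14, 7), (15, 0), (15, 1), (15, 2), (15, 3), (15, 4), (15, 5), (15, 6), (15, 7)]
Unfold 5 (reflect across h@8): 128 holes -> [(0, 0), (0, 1), (0, 2), (0, 3), (0, 4), (0, 5), (0, 6), (0, 7), (1, 0), (1, 1), (1, 2), (1, 3), (1, 4), (1, 5), (1, 6), (1, 7), (2, 0), (2, 1), (2, 2), (2, 3), (2, 4), (2, 5), (2, 6), (2, 7), (3, 0), (3, 1), (3, 2), (3, 3), (3, 4), (3, 5), (3, 6), (3, 7), (4, 0), (4, 1), (4, 2), (4, 3), (4, 4), (4, 5), (4, 6), (4, 7), (5, 0), (5, 1), (5, 2), (5, 3), (5, 4), (5, 5), (5, 6), (5, 7), (6, 0), (6, 1), (6, 2), (6, 3), (6, 4), (6, 5), (6, 6), (6, 7), (7, 0), (7, 1), (7, 2), (7, 3), (7, 4), (7, 5), (7, 6), (7, 7), (8, 0), (8, 1), (8, 2), (8, 3), (8, 4), (8, 5), (8, 6), (8, 7), (9, 0), (9, 1), (9, 2), (9, 3), (9, 4), (9, 5), (9, 6), (9, 7), (10, 0), (10, 1), (10, 2), (10, 3), (10, 4), (10, 5), (10, 6), (10, 7), (11, 0), (11, 1), (11, 2), (11, 3), (11, 4), (11, 5), (11, 6), (11, 7), (12, 0), (12, 1), (12, 2), (12, 3), (12, 4), (12, 5), (12, 6), (12, 7), (13, 0), (13, 1), (13, 2), (13, 3), (13, 4), (13, 5), (13, 6), (13, 7), (14, 0), (14, 1), (14, 2), (14, 3), (14, 4), (14, 5), (14, 6), (14, 7), (15, 0), (15, 1), (15, 2), (15, 3), (15, 4), (15, 5), (15, 6), (15, 7)]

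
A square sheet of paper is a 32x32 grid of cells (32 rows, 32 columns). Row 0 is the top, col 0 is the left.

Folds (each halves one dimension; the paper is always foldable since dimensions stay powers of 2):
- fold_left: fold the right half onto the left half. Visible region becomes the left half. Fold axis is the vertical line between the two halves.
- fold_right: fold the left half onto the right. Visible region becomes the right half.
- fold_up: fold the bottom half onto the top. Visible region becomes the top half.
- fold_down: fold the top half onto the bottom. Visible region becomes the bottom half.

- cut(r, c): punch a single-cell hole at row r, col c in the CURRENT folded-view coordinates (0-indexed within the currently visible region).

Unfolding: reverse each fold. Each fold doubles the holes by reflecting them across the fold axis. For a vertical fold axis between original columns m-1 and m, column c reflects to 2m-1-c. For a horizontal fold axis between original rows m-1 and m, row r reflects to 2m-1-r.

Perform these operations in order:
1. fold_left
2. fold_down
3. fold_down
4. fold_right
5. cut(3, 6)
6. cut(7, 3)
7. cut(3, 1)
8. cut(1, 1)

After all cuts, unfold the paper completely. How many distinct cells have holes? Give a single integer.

Answer: 64

Derivation:
Op 1 fold_left: fold axis v@16; visible region now rows[0,32) x cols[0,16) = 32x16
Op 2 fold_down: fold axis h@16; visible region now rows[16,32) x cols[0,16) = 16x16
Op 3 fold_down: fold axis h@24; visible region now rows[24,32) x cols[0,16) = 8x16
Op 4 fold_right: fold axis v@8; visible region now rows[24,32) x cols[8,16) = 8x8
Op 5 cut(3, 6): punch at orig (27,14); cuts so far [(27, 14)]; region rows[24,32) x cols[8,16) = 8x8
Op 6 cut(7, 3): punch at orig (31,11); cuts so far [(27, 14), (31, 11)]; region rows[24,32) x cols[8,16) = 8x8
Op 7 cut(3, 1): punch at orig (27,9); cuts so far [(27, 9), (27, 14), (31, 11)]; region rows[24,32) x cols[8,16) = 8x8
Op 8 cut(1, 1): punch at orig (25,9); cuts so far [(25, 9), (27, 9), (27, 14), (31, 11)]; region rows[24,32) x cols[8,16) = 8x8
Unfold 1 (reflect across v@8): 8 holes -> [(25, 6), (25, 9), (27, 1), (27, 6), (27, 9), (27, 14), (31, 4), (31, 11)]
Unfold 2 (reflect across h@24): 16 holes -> [(16, 4), (16, 11), (20, 1), (20, 6), (20, 9), (20, 14), (22, 6), (22, 9), (25, 6), (25, 9), (27, 1), (27, 6), (27, 9), (27, 14), (31, 4), (31, 11)]
Unfold 3 (reflect across h@16): 32 holes -> [(0, 4), (0, 11), (4, 1), (4, 6), (4, 9), (4, 14), (6, 6), (6, 9), (9, 6), (9, 9), (11, 1), (11, 6), (11, 9), (11, 14), (15, 4), (15, 11), (16, 4), (16, 11), (20, 1), (20, 6), (20, 9), (20, 14), (22, 6), (22, 9), (25, 6), (25, 9), (27, 1), (27, 6), (27, 9), (27, 14), (31, 4), (31, 11)]
Unfold 4 (reflect across v@16): 64 holes -> [(0, 4), (0, 11), (0, 20), (0, 27), (4, 1), (4, 6), (4, 9), (4, 14), (4, 17), (4, 22), (4, 25), (4, 30), (6, 6), (6, 9), (6, 22), (6, 25), (9, 6), (9, 9), (9, 22), (9, 25), (11, 1), (11, 6), (11, 9), (11, 14), (11, 17), (11, 22), (11, 25), (11, 30), (15, 4), (15, 11), (15, 20), (15, 27), (16, 4), (16, 11), (16, 20), (16, 27), (20, 1), (20, 6), (20, 9), (20, 14), (20, 17), (20, 22), (20, 25), (20, 30), (22, 6), (22, 9), (22, 22), (22, 25), (25, 6), (25, 9), (25, 22), (25, 25), (27, 1), (27, 6), (27, 9), (27, 14), (27, 17), (27, 22), (27, 25), (27, 30), (31, 4), (31, 11), (31, 20), (31, 27)]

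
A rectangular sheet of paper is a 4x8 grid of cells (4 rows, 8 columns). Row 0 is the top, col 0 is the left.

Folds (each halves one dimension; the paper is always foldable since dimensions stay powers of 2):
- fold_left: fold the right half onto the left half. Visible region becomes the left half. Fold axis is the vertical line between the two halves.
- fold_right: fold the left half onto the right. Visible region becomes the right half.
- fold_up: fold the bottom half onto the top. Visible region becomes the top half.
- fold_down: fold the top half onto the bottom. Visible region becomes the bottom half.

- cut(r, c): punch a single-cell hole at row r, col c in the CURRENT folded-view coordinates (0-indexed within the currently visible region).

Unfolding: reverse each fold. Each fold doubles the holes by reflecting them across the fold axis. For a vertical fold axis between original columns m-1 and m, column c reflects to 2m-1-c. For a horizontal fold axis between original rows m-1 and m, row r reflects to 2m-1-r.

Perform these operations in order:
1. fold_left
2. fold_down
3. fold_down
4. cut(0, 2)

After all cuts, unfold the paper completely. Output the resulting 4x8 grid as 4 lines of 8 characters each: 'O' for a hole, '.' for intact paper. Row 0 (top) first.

Answer: ..O..O..
..O..O..
..O..O..
..O..O..

Derivation:
Op 1 fold_left: fold axis v@4; visible region now rows[0,4) x cols[0,4) = 4x4
Op 2 fold_down: fold axis h@2; visible region now rows[2,4) x cols[0,4) = 2x4
Op 3 fold_down: fold axis h@3; visible region now rows[3,4) x cols[0,4) = 1x4
Op 4 cut(0, 2): punch at orig (3,2); cuts so far [(3, 2)]; region rows[3,4) x cols[0,4) = 1x4
Unfold 1 (reflect across h@3): 2 holes -> [(2, 2), (3, 2)]
Unfold 2 (reflect across h@2): 4 holes -> [(0, 2), (1, 2), (2, 2), (3, 2)]
Unfold 3 (reflect across v@4): 8 holes -> [(0, 2), (0, 5), (1, 2), (1, 5), (2, 2), (2, 5), (3, 2), (3, 5)]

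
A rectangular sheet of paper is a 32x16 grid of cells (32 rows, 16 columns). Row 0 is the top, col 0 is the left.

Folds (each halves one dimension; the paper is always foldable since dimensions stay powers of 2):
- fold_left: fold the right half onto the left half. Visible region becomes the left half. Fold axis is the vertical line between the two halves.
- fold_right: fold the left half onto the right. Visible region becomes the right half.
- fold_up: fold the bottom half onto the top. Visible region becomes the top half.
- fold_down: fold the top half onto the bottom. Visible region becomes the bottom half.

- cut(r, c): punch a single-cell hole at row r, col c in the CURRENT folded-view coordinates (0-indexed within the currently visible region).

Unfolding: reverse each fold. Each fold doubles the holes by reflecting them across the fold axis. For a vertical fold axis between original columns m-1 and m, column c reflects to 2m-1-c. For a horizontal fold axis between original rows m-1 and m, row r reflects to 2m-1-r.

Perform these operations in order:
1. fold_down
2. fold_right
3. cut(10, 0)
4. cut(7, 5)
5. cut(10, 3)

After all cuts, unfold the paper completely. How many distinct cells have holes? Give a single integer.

Answer: 12

Derivation:
Op 1 fold_down: fold axis h@16; visible region now rows[16,32) x cols[0,16) = 16x16
Op 2 fold_right: fold axis v@8; visible region now rows[16,32) x cols[8,16) = 16x8
Op 3 cut(10, 0): punch at orig (26,8); cuts so far [(26, 8)]; region rows[16,32) x cols[8,16) = 16x8
Op 4 cut(7, 5): punch at orig (23,13); cuts so far [(23, 13), (26, 8)]; region rows[16,32) x cols[8,16) = 16x8
Op 5 cut(10, 3): punch at orig (26,11); cuts so far [(23, 13), (26, 8), (26, 11)]; region rows[16,32) x cols[8,16) = 16x8
Unfold 1 (reflect across v@8): 6 holes -> [(23, 2), (23, 13), (26, 4), (26, 7), (26, 8), (26, 11)]
Unfold 2 (reflect across h@16): 12 holes -> [(5, 4), (5, 7), (5, 8), (5, 11), (8, 2), (8, 13), (23, 2), (23, 13), (26, 4), (26, 7), (26, 8), (26, 11)]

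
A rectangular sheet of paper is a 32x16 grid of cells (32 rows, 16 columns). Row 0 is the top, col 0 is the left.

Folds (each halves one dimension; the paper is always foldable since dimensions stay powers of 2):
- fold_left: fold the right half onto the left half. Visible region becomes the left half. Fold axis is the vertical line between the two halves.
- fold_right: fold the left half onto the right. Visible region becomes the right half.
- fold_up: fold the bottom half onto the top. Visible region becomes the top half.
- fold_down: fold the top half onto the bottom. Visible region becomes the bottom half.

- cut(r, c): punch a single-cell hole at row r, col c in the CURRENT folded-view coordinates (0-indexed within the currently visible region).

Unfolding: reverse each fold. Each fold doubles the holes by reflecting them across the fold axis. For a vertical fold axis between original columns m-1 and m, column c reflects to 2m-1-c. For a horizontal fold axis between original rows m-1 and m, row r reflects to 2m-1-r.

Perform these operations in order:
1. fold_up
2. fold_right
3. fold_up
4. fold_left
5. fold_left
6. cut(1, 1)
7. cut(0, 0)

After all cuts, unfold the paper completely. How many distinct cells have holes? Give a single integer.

Answer: 64

Derivation:
Op 1 fold_up: fold axis h@16; visible region now rows[0,16) x cols[0,16) = 16x16
Op 2 fold_right: fold axis v@8; visible region now rows[0,16) x cols[8,16) = 16x8
Op 3 fold_up: fold axis h@8; visible region now rows[0,8) x cols[8,16) = 8x8
Op 4 fold_left: fold axis v@12; visible region now rows[0,8) x cols[8,12) = 8x4
Op 5 fold_left: fold axis v@10; visible region now rows[0,8) x cols[8,10) = 8x2
Op 6 cut(1, 1): punch at orig (1,9); cuts so far [(1, 9)]; region rows[0,8) x cols[8,10) = 8x2
Op 7 cut(0, 0): punch at orig (0,8); cuts so far [(0, 8), (1, 9)]; region rows[0,8) x cols[8,10) = 8x2
Unfold 1 (reflect across v@10): 4 holes -> [(0, 8), (0, 11), (1, 9), (1, 10)]
Unfold 2 (reflect across v@12): 8 holes -> [(0, 8), (0, 11), (0, 12), (0, 15), (1, 9), (1, 10), (1, 13), (1, 14)]
Unfold 3 (reflect across h@8): 16 holes -> [(0, 8), (0, 11), (0, 12), (0, 15), (1, 9), (1, 10), (1, 13), (1, 14), (14, 9), (14, 10), (14, 13), (14, 14), (15, 8), (15, 11), (15, 12), (15, 15)]
Unfold 4 (reflect across v@8): 32 holes -> [(0, 0), (0, 3), (0, 4), (0, 7), (0, 8), (0, 11), (0, 12), (0, 15), (1, 1), (1, 2), (1, 5), (1, 6), (1, 9), (1, 10), (1, 13), (1, 14), (14, 1), (14, 2), (14, 5), (14, 6), (14, 9), (14, 10), (14, 13), (14, 14), (15, 0), (15, 3), (15, 4), (15, 7), (15, 8), (15, 11), (15, 12), (15, 15)]
Unfold 5 (reflect across h@16): 64 holes -> [(0, 0), (0, 3), (0, 4), (0, 7), (0, 8), (0, 11), (0, 12), (0, 15), (1, 1), (1, 2), (1, 5), (1, 6), (1, 9), (1, 10), (1, 13), (1, 14), (14, 1), (14, 2), (14, 5), (14, 6), (14, 9), (14, 10), (14, 13), (14, 14), (15, 0), (15, 3), (15, 4), (15, 7), (15, 8), (15, 11), (15, 12), (15, 15), (16, 0), (16, 3), (16, 4), (16, 7), (16, 8), (16, 11), (16, 12), (16, 15), (17, 1), (17, 2), (17, 5), (17, 6), (17, 9), (17, 10), (17, 13), (17, 14), (30, 1), (30, 2), (30, 5), (30, 6), (30, 9), (30, 10), (30, 13), (30, 14), (31, 0), (31, 3), (31, 4), (31, 7), (31, 8), (31, 11), (31, 12), (31, 15)]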